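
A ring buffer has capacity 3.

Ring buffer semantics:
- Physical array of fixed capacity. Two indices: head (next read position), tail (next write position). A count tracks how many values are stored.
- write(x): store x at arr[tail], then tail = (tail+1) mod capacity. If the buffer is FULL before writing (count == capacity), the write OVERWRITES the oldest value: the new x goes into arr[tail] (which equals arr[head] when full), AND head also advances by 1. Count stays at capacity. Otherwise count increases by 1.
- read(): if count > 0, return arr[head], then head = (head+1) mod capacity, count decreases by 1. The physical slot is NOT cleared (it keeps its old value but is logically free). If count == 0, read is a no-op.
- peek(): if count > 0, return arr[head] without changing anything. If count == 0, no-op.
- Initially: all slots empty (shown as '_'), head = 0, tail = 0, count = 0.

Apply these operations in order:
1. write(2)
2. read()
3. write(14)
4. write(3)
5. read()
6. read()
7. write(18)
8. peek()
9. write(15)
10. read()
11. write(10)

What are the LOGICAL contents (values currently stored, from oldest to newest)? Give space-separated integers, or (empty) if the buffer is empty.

After op 1 (write(2)): arr=[2 _ _] head=0 tail=1 count=1
After op 2 (read()): arr=[2 _ _] head=1 tail=1 count=0
After op 3 (write(14)): arr=[2 14 _] head=1 tail=2 count=1
After op 4 (write(3)): arr=[2 14 3] head=1 tail=0 count=2
After op 5 (read()): arr=[2 14 3] head=2 tail=0 count=1
After op 6 (read()): arr=[2 14 3] head=0 tail=0 count=0
After op 7 (write(18)): arr=[18 14 3] head=0 tail=1 count=1
After op 8 (peek()): arr=[18 14 3] head=0 tail=1 count=1
After op 9 (write(15)): arr=[18 15 3] head=0 tail=2 count=2
After op 10 (read()): arr=[18 15 3] head=1 tail=2 count=1
After op 11 (write(10)): arr=[18 15 10] head=1 tail=0 count=2

Answer: 15 10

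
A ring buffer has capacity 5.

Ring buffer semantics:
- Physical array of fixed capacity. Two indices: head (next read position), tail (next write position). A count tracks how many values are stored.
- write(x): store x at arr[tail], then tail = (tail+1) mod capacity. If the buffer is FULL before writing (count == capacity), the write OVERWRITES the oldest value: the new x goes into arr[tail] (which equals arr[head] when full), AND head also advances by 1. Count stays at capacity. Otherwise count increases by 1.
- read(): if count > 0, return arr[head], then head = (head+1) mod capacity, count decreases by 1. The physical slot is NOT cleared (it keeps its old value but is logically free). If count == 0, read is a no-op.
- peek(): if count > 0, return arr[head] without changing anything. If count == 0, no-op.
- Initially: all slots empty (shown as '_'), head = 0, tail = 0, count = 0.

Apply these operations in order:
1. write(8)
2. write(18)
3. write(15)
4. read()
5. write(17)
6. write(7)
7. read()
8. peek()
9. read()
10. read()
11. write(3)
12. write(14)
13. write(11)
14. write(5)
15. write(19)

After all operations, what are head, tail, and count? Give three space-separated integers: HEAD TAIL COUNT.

After op 1 (write(8)): arr=[8 _ _ _ _] head=0 tail=1 count=1
After op 2 (write(18)): arr=[8 18 _ _ _] head=0 tail=2 count=2
After op 3 (write(15)): arr=[8 18 15 _ _] head=0 tail=3 count=3
After op 4 (read()): arr=[8 18 15 _ _] head=1 tail=3 count=2
After op 5 (write(17)): arr=[8 18 15 17 _] head=1 tail=4 count=3
After op 6 (write(7)): arr=[8 18 15 17 7] head=1 tail=0 count=4
After op 7 (read()): arr=[8 18 15 17 7] head=2 tail=0 count=3
After op 8 (peek()): arr=[8 18 15 17 7] head=2 tail=0 count=3
After op 9 (read()): arr=[8 18 15 17 7] head=3 tail=0 count=2
After op 10 (read()): arr=[8 18 15 17 7] head=4 tail=0 count=1
After op 11 (write(3)): arr=[3 18 15 17 7] head=4 tail=1 count=2
After op 12 (write(14)): arr=[3 14 15 17 7] head=4 tail=2 count=3
After op 13 (write(11)): arr=[3 14 11 17 7] head=4 tail=3 count=4
After op 14 (write(5)): arr=[3 14 11 5 7] head=4 tail=4 count=5
After op 15 (write(19)): arr=[3 14 11 5 19] head=0 tail=0 count=5

Answer: 0 0 5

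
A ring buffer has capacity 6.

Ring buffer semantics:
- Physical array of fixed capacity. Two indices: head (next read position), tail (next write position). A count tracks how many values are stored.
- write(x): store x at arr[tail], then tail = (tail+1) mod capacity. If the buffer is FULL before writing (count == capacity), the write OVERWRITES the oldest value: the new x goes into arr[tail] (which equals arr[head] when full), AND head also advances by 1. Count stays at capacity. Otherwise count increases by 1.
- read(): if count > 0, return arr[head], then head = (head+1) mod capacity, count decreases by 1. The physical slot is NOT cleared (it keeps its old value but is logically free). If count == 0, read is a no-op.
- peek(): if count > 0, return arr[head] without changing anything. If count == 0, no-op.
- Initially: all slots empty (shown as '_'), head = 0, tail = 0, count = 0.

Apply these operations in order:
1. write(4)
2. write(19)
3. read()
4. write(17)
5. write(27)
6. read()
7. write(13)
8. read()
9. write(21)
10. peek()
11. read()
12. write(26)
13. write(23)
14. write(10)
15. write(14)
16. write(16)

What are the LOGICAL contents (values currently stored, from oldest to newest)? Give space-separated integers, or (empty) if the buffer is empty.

After op 1 (write(4)): arr=[4 _ _ _ _ _] head=0 tail=1 count=1
After op 2 (write(19)): arr=[4 19 _ _ _ _] head=0 tail=2 count=2
After op 3 (read()): arr=[4 19 _ _ _ _] head=1 tail=2 count=1
After op 4 (write(17)): arr=[4 19 17 _ _ _] head=1 tail=3 count=2
After op 5 (write(27)): arr=[4 19 17 27 _ _] head=1 tail=4 count=3
After op 6 (read()): arr=[4 19 17 27 _ _] head=2 tail=4 count=2
After op 7 (write(13)): arr=[4 19 17 27 13 _] head=2 tail=5 count=3
After op 8 (read()): arr=[4 19 17 27 13 _] head=3 tail=5 count=2
After op 9 (write(21)): arr=[4 19 17 27 13 21] head=3 tail=0 count=3
After op 10 (peek()): arr=[4 19 17 27 13 21] head=3 tail=0 count=3
After op 11 (read()): arr=[4 19 17 27 13 21] head=4 tail=0 count=2
After op 12 (write(26)): arr=[26 19 17 27 13 21] head=4 tail=1 count=3
After op 13 (write(23)): arr=[26 23 17 27 13 21] head=4 tail=2 count=4
After op 14 (write(10)): arr=[26 23 10 27 13 21] head=4 tail=3 count=5
After op 15 (write(14)): arr=[26 23 10 14 13 21] head=4 tail=4 count=6
After op 16 (write(16)): arr=[26 23 10 14 16 21] head=5 tail=5 count=6

Answer: 21 26 23 10 14 16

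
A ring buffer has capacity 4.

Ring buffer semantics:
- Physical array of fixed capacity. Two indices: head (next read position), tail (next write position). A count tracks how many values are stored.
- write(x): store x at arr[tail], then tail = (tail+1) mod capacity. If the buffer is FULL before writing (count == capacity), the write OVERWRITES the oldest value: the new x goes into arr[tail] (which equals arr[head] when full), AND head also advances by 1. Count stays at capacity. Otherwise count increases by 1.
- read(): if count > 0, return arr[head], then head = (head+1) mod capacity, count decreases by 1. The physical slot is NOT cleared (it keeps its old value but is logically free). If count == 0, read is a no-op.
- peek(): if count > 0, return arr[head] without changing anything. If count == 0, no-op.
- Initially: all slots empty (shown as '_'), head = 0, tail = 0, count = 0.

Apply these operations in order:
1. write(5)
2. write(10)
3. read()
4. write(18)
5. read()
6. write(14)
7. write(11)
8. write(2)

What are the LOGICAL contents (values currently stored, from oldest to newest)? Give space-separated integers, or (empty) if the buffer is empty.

Answer: 18 14 11 2

Derivation:
After op 1 (write(5)): arr=[5 _ _ _] head=0 tail=1 count=1
After op 2 (write(10)): arr=[5 10 _ _] head=0 tail=2 count=2
After op 3 (read()): arr=[5 10 _ _] head=1 tail=2 count=1
After op 4 (write(18)): arr=[5 10 18 _] head=1 tail=3 count=2
After op 5 (read()): arr=[5 10 18 _] head=2 tail=3 count=1
After op 6 (write(14)): arr=[5 10 18 14] head=2 tail=0 count=2
After op 7 (write(11)): arr=[11 10 18 14] head=2 tail=1 count=3
After op 8 (write(2)): arr=[11 2 18 14] head=2 tail=2 count=4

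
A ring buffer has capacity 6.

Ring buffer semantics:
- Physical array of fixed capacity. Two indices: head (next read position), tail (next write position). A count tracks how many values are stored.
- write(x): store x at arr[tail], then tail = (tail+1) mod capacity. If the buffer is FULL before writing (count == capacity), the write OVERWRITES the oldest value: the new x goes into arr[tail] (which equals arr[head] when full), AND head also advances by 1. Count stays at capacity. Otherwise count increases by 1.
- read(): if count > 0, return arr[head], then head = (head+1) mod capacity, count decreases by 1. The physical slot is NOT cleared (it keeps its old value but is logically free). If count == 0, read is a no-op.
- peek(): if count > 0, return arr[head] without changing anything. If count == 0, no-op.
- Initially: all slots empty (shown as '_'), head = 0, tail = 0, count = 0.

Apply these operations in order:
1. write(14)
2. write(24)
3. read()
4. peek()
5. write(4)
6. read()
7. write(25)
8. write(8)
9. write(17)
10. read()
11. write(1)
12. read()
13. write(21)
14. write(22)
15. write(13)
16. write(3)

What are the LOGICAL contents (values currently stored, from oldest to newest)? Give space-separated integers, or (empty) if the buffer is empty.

After op 1 (write(14)): arr=[14 _ _ _ _ _] head=0 tail=1 count=1
After op 2 (write(24)): arr=[14 24 _ _ _ _] head=0 tail=2 count=2
After op 3 (read()): arr=[14 24 _ _ _ _] head=1 tail=2 count=1
After op 4 (peek()): arr=[14 24 _ _ _ _] head=1 tail=2 count=1
After op 5 (write(4)): arr=[14 24 4 _ _ _] head=1 tail=3 count=2
After op 6 (read()): arr=[14 24 4 _ _ _] head=2 tail=3 count=1
After op 7 (write(25)): arr=[14 24 4 25 _ _] head=2 tail=4 count=2
After op 8 (write(8)): arr=[14 24 4 25 8 _] head=2 tail=5 count=3
After op 9 (write(17)): arr=[14 24 4 25 8 17] head=2 tail=0 count=4
After op 10 (read()): arr=[14 24 4 25 8 17] head=3 tail=0 count=3
After op 11 (write(1)): arr=[1 24 4 25 8 17] head=3 tail=1 count=4
After op 12 (read()): arr=[1 24 4 25 8 17] head=4 tail=1 count=3
After op 13 (write(21)): arr=[1 21 4 25 8 17] head=4 tail=2 count=4
After op 14 (write(22)): arr=[1 21 22 25 8 17] head=4 tail=3 count=5
After op 15 (write(13)): arr=[1 21 22 13 8 17] head=4 tail=4 count=6
After op 16 (write(3)): arr=[1 21 22 13 3 17] head=5 tail=5 count=6

Answer: 17 1 21 22 13 3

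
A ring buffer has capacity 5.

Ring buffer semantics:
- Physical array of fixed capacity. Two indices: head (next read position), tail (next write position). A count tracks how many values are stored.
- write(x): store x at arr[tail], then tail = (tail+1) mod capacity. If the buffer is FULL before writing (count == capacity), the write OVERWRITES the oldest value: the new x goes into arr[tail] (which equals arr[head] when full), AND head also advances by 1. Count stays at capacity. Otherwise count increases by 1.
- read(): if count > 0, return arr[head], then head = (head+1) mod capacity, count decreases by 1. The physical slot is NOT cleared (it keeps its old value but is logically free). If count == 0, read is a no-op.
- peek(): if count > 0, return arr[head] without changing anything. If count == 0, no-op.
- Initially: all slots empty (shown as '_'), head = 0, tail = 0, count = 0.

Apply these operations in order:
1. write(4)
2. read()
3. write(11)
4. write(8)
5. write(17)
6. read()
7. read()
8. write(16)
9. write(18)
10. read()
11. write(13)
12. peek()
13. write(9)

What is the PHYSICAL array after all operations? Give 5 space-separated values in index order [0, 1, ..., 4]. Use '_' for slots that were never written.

After op 1 (write(4)): arr=[4 _ _ _ _] head=0 tail=1 count=1
After op 2 (read()): arr=[4 _ _ _ _] head=1 tail=1 count=0
After op 3 (write(11)): arr=[4 11 _ _ _] head=1 tail=2 count=1
After op 4 (write(8)): arr=[4 11 8 _ _] head=1 tail=3 count=2
After op 5 (write(17)): arr=[4 11 8 17 _] head=1 tail=4 count=3
After op 6 (read()): arr=[4 11 8 17 _] head=2 tail=4 count=2
After op 7 (read()): arr=[4 11 8 17 _] head=3 tail=4 count=1
After op 8 (write(16)): arr=[4 11 8 17 16] head=3 tail=0 count=2
After op 9 (write(18)): arr=[18 11 8 17 16] head=3 tail=1 count=3
After op 10 (read()): arr=[18 11 8 17 16] head=4 tail=1 count=2
After op 11 (write(13)): arr=[18 13 8 17 16] head=4 tail=2 count=3
After op 12 (peek()): arr=[18 13 8 17 16] head=4 tail=2 count=3
After op 13 (write(9)): arr=[18 13 9 17 16] head=4 tail=3 count=4

Answer: 18 13 9 17 16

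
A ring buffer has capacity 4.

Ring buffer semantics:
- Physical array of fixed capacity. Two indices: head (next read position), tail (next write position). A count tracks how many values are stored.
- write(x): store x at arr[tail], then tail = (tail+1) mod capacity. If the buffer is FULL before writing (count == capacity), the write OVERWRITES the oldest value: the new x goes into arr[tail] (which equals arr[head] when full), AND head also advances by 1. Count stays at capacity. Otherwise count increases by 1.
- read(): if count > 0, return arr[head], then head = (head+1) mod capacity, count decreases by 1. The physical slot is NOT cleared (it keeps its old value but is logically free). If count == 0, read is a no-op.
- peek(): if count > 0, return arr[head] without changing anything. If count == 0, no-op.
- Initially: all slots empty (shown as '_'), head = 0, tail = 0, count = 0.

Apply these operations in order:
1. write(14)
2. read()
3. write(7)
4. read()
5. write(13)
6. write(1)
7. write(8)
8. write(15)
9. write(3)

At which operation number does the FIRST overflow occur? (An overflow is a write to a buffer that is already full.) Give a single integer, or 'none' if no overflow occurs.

After op 1 (write(14)): arr=[14 _ _ _] head=0 tail=1 count=1
After op 2 (read()): arr=[14 _ _ _] head=1 tail=1 count=0
After op 3 (write(7)): arr=[14 7 _ _] head=1 tail=2 count=1
After op 4 (read()): arr=[14 7 _ _] head=2 tail=2 count=0
After op 5 (write(13)): arr=[14 7 13 _] head=2 tail=3 count=1
After op 6 (write(1)): arr=[14 7 13 1] head=2 tail=0 count=2
After op 7 (write(8)): arr=[8 7 13 1] head=2 tail=1 count=3
After op 8 (write(15)): arr=[8 15 13 1] head=2 tail=2 count=4
After op 9 (write(3)): arr=[8 15 3 1] head=3 tail=3 count=4

Answer: 9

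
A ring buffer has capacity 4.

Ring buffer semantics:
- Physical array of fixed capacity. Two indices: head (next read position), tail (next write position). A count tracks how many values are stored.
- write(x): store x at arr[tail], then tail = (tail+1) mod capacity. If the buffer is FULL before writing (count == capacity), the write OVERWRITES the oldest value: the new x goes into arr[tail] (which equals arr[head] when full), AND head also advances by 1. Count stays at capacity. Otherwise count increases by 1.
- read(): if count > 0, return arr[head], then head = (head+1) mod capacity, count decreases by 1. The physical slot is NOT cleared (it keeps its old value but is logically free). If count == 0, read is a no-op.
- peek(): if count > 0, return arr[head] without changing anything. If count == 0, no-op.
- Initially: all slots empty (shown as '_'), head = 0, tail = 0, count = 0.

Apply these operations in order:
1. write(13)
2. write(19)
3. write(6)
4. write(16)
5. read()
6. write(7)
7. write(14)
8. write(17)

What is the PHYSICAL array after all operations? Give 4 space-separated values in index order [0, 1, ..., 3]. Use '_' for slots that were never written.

Answer: 7 14 17 16

Derivation:
After op 1 (write(13)): arr=[13 _ _ _] head=0 tail=1 count=1
After op 2 (write(19)): arr=[13 19 _ _] head=0 tail=2 count=2
After op 3 (write(6)): arr=[13 19 6 _] head=0 tail=3 count=3
After op 4 (write(16)): arr=[13 19 6 16] head=0 tail=0 count=4
After op 5 (read()): arr=[13 19 6 16] head=1 tail=0 count=3
After op 6 (write(7)): arr=[7 19 6 16] head=1 tail=1 count=4
After op 7 (write(14)): arr=[7 14 6 16] head=2 tail=2 count=4
After op 8 (write(17)): arr=[7 14 17 16] head=3 tail=3 count=4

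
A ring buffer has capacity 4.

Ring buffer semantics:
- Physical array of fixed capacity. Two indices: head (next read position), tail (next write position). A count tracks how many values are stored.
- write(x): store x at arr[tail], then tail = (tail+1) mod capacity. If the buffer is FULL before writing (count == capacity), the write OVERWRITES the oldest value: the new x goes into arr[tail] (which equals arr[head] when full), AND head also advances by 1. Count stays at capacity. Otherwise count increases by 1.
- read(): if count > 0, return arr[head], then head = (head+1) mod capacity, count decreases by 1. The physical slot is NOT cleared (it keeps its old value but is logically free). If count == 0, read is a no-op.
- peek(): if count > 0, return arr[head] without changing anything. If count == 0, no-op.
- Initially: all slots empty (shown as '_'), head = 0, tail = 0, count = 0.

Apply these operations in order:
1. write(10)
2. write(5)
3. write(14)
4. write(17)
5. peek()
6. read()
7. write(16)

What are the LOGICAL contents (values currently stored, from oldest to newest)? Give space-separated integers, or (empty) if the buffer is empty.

Answer: 5 14 17 16

Derivation:
After op 1 (write(10)): arr=[10 _ _ _] head=0 tail=1 count=1
After op 2 (write(5)): arr=[10 5 _ _] head=0 tail=2 count=2
After op 3 (write(14)): arr=[10 5 14 _] head=0 tail=3 count=3
After op 4 (write(17)): arr=[10 5 14 17] head=0 tail=0 count=4
After op 5 (peek()): arr=[10 5 14 17] head=0 tail=0 count=4
After op 6 (read()): arr=[10 5 14 17] head=1 tail=0 count=3
After op 7 (write(16)): arr=[16 5 14 17] head=1 tail=1 count=4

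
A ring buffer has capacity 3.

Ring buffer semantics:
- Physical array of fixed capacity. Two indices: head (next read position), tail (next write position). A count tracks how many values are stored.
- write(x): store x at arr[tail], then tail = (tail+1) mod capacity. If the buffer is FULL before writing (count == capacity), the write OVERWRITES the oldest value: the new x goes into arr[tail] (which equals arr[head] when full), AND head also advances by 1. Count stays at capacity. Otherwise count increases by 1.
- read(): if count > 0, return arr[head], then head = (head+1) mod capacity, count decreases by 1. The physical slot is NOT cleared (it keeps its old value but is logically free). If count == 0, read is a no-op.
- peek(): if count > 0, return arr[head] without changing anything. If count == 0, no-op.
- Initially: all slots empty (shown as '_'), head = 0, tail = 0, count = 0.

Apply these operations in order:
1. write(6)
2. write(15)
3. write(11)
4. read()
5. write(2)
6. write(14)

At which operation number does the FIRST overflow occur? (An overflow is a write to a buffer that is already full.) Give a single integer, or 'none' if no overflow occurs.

Answer: 6

Derivation:
After op 1 (write(6)): arr=[6 _ _] head=0 tail=1 count=1
After op 2 (write(15)): arr=[6 15 _] head=0 tail=2 count=2
After op 3 (write(11)): arr=[6 15 11] head=0 tail=0 count=3
After op 4 (read()): arr=[6 15 11] head=1 tail=0 count=2
After op 5 (write(2)): arr=[2 15 11] head=1 tail=1 count=3
After op 6 (write(14)): arr=[2 14 11] head=2 tail=2 count=3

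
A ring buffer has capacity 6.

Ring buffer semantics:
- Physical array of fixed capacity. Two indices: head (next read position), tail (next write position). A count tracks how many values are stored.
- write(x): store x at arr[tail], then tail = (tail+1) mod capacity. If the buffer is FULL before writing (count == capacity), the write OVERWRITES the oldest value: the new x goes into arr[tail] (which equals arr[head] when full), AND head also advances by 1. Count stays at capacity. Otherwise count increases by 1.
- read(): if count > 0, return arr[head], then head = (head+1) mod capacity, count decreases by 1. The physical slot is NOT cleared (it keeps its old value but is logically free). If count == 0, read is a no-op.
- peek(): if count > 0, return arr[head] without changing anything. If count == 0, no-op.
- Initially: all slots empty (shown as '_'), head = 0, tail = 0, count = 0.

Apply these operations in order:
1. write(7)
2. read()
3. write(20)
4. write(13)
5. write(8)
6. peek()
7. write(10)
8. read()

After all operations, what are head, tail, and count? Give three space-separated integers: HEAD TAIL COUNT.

After op 1 (write(7)): arr=[7 _ _ _ _ _] head=0 tail=1 count=1
After op 2 (read()): arr=[7 _ _ _ _ _] head=1 tail=1 count=0
After op 3 (write(20)): arr=[7 20 _ _ _ _] head=1 tail=2 count=1
After op 4 (write(13)): arr=[7 20 13 _ _ _] head=1 tail=3 count=2
After op 5 (write(8)): arr=[7 20 13 8 _ _] head=1 tail=4 count=3
After op 6 (peek()): arr=[7 20 13 8 _ _] head=1 tail=4 count=3
After op 7 (write(10)): arr=[7 20 13 8 10 _] head=1 tail=5 count=4
After op 8 (read()): arr=[7 20 13 8 10 _] head=2 tail=5 count=3

Answer: 2 5 3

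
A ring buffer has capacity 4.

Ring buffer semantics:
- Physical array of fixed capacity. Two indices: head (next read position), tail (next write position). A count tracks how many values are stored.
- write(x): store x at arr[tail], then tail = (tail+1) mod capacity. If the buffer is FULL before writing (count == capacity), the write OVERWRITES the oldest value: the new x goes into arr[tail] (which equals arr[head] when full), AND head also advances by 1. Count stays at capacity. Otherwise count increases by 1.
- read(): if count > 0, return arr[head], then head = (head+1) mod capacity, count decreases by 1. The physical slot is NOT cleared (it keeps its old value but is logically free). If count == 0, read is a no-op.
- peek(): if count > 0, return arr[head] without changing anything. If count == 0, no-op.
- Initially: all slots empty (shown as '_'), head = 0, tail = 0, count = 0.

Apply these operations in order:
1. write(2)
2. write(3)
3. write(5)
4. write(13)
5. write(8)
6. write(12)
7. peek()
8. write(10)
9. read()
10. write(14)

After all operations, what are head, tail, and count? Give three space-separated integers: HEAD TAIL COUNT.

After op 1 (write(2)): arr=[2 _ _ _] head=0 tail=1 count=1
After op 2 (write(3)): arr=[2 3 _ _] head=0 tail=2 count=2
After op 3 (write(5)): arr=[2 3 5 _] head=0 tail=3 count=3
After op 4 (write(13)): arr=[2 3 5 13] head=0 tail=0 count=4
After op 5 (write(8)): arr=[8 3 5 13] head=1 tail=1 count=4
After op 6 (write(12)): arr=[8 12 5 13] head=2 tail=2 count=4
After op 7 (peek()): arr=[8 12 5 13] head=2 tail=2 count=4
After op 8 (write(10)): arr=[8 12 10 13] head=3 tail=3 count=4
After op 9 (read()): arr=[8 12 10 13] head=0 tail=3 count=3
After op 10 (write(14)): arr=[8 12 10 14] head=0 tail=0 count=4

Answer: 0 0 4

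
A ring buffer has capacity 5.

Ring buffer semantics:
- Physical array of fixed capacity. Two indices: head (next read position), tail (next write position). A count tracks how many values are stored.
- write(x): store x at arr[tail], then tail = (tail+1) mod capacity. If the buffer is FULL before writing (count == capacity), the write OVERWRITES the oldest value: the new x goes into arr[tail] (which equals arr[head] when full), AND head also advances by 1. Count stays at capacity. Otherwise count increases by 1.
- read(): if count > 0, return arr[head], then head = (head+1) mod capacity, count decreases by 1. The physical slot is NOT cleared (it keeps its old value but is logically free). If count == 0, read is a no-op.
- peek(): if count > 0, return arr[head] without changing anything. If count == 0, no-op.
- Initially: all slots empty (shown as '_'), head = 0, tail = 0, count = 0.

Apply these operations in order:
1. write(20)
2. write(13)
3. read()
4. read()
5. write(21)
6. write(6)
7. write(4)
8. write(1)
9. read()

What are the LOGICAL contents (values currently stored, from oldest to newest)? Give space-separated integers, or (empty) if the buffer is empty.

Answer: 6 4 1

Derivation:
After op 1 (write(20)): arr=[20 _ _ _ _] head=0 tail=1 count=1
After op 2 (write(13)): arr=[20 13 _ _ _] head=0 tail=2 count=2
After op 3 (read()): arr=[20 13 _ _ _] head=1 tail=2 count=1
After op 4 (read()): arr=[20 13 _ _ _] head=2 tail=2 count=0
After op 5 (write(21)): arr=[20 13 21 _ _] head=2 tail=3 count=1
After op 6 (write(6)): arr=[20 13 21 6 _] head=2 tail=4 count=2
After op 7 (write(4)): arr=[20 13 21 6 4] head=2 tail=0 count=3
After op 8 (write(1)): arr=[1 13 21 6 4] head=2 tail=1 count=4
After op 9 (read()): arr=[1 13 21 6 4] head=3 tail=1 count=3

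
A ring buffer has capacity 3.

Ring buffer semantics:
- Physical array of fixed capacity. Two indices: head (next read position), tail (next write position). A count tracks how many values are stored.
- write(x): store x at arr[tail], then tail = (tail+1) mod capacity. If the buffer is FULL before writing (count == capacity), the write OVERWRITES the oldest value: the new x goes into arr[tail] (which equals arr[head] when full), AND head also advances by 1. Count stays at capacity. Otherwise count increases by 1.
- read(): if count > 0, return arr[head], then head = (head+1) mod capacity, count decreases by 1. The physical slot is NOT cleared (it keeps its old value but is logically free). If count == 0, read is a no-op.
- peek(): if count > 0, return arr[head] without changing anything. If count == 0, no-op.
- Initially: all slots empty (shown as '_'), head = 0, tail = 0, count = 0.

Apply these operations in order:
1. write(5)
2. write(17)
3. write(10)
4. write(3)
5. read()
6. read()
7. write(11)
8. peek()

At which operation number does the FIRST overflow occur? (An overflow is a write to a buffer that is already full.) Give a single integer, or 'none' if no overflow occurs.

Answer: 4

Derivation:
After op 1 (write(5)): arr=[5 _ _] head=0 tail=1 count=1
After op 2 (write(17)): arr=[5 17 _] head=0 tail=2 count=2
After op 3 (write(10)): arr=[5 17 10] head=0 tail=0 count=3
After op 4 (write(3)): arr=[3 17 10] head=1 tail=1 count=3
After op 5 (read()): arr=[3 17 10] head=2 tail=1 count=2
After op 6 (read()): arr=[3 17 10] head=0 tail=1 count=1
After op 7 (write(11)): arr=[3 11 10] head=0 tail=2 count=2
After op 8 (peek()): arr=[3 11 10] head=0 tail=2 count=2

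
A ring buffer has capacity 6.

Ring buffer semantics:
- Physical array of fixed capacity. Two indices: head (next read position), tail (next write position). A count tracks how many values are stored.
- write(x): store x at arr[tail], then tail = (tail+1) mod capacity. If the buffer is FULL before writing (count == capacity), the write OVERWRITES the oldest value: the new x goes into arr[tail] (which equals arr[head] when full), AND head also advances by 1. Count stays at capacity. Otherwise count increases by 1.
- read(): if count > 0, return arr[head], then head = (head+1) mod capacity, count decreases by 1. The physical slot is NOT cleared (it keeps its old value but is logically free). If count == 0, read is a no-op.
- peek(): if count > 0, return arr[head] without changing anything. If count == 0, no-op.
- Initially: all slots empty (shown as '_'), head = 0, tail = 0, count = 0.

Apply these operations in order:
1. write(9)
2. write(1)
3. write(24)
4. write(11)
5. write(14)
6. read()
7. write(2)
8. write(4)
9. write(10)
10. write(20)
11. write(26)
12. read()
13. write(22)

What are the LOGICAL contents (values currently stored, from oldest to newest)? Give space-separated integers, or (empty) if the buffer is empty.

After op 1 (write(9)): arr=[9 _ _ _ _ _] head=0 tail=1 count=1
After op 2 (write(1)): arr=[9 1 _ _ _ _] head=0 tail=2 count=2
After op 3 (write(24)): arr=[9 1 24 _ _ _] head=0 tail=3 count=3
After op 4 (write(11)): arr=[9 1 24 11 _ _] head=0 tail=4 count=4
After op 5 (write(14)): arr=[9 1 24 11 14 _] head=0 tail=5 count=5
After op 6 (read()): arr=[9 1 24 11 14 _] head=1 tail=5 count=4
After op 7 (write(2)): arr=[9 1 24 11 14 2] head=1 tail=0 count=5
After op 8 (write(4)): arr=[4 1 24 11 14 2] head=1 tail=1 count=6
After op 9 (write(10)): arr=[4 10 24 11 14 2] head=2 tail=2 count=6
After op 10 (write(20)): arr=[4 10 20 11 14 2] head=3 tail=3 count=6
After op 11 (write(26)): arr=[4 10 20 26 14 2] head=4 tail=4 count=6
After op 12 (read()): arr=[4 10 20 26 14 2] head=5 tail=4 count=5
After op 13 (write(22)): arr=[4 10 20 26 22 2] head=5 tail=5 count=6

Answer: 2 4 10 20 26 22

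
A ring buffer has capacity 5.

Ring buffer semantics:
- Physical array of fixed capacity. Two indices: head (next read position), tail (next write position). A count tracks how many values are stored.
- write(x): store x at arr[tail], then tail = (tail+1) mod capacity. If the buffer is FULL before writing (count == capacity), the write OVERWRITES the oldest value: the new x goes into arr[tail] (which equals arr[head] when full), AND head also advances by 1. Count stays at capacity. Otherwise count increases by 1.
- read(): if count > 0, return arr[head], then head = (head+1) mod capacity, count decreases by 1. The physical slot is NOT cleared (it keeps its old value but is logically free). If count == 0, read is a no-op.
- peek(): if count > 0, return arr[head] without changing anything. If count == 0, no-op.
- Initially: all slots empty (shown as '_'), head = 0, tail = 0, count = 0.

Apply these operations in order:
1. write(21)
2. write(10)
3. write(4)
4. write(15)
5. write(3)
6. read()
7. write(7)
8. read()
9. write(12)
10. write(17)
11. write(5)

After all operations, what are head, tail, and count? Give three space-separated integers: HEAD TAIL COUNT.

Answer: 4 4 5

Derivation:
After op 1 (write(21)): arr=[21 _ _ _ _] head=0 tail=1 count=1
After op 2 (write(10)): arr=[21 10 _ _ _] head=0 tail=2 count=2
After op 3 (write(4)): arr=[21 10 4 _ _] head=0 tail=3 count=3
After op 4 (write(15)): arr=[21 10 4 15 _] head=0 tail=4 count=4
After op 5 (write(3)): arr=[21 10 4 15 3] head=0 tail=0 count=5
After op 6 (read()): arr=[21 10 4 15 3] head=1 tail=0 count=4
After op 7 (write(7)): arr=[7 10 4 15 3] head=1 tail=1 count=5
After op 8 (read()): arr=[7 10 4 15 3] head=2 tail=1 count=4
After op 9 (write(12)): arr=[7 12 4 15 3] head=2 tail=2 count=5
After op 10 (write(17)): arr=[7 12 17 15 3] head=3 tail=3 count=5
After op 11 (write(5)): arr=[7 12 17 5 3] head=4 tail=4 count=5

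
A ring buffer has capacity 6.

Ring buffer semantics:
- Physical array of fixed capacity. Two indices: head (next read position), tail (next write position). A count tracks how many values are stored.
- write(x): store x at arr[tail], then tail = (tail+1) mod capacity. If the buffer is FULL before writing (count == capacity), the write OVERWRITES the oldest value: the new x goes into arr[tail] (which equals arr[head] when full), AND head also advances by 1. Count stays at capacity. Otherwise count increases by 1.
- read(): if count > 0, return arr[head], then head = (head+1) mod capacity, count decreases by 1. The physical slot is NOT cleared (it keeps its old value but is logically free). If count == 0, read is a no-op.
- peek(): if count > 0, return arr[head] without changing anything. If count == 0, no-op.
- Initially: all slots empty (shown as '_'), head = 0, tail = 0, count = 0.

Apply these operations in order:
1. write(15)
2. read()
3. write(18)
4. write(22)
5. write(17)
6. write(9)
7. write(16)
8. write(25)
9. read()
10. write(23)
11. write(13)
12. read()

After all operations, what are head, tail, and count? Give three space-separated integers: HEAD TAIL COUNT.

Answer: 4 3 5

Derivation:
After op 1 (write(15)): arr=[15 _ _ _ _ _] head=0 tail=1 count=1
After op 2 (read()): arr=[15 _ _ _ _ _] head=1 tail=1 count=0
After op 3 (write(18)): arr=[15 18 _ _ _ _] head=1 tail=2 count=1
After op 4 (write(22)): arr=[15 18 22 _ _ _] head=1 tail=3 count=2
After op 5 (write(17)): arr=[15 18 22 17 _ _] head=1 tail=4 count=3
After op 6 (write(9)): arr=[15 18 22 17 9 _] head=1 tail=5 count=4
After op 7 (write(16)): arr=[15 18 22 17 9 16] head=1 tail=0 count=5
After op 8 (write(25)): arr=[25 18 22 17 9 16] head=1 tail=1 count=6
After op 9 (read()): arr=[25 18 22 17 9 16] head=2 tail=1 count=5
After op 10 (write(23)): arr=[25 23 22 17 9 16] head=2 tail=2 count=6
After op 11 (write(13)): arr=[25 23 13 17 9 16] head=3 tail=3 count=6
After op 12 (read()): arr=[25 23 13 17 9 16] head=4 tail=3 count=5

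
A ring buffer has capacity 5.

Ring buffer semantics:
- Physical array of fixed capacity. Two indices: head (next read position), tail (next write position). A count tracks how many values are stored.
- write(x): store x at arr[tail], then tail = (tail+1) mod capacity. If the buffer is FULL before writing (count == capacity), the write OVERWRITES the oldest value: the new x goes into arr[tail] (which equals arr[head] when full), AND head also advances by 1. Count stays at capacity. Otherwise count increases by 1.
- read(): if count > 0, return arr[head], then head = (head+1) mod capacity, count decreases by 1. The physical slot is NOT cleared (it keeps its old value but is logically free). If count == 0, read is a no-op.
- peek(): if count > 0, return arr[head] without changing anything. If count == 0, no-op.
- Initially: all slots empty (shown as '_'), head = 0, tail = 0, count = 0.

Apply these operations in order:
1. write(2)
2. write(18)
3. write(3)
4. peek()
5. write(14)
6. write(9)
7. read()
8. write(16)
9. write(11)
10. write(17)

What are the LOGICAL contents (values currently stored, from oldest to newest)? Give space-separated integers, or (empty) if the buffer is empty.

Answer: 14 9 16 11 17

Derivation:
After op 1 (write(2)): arr=[2 _ _ _ _] head=0 tail=1 count=1
After op 2 (write(18)): arr=[2 18 _ _ _] head=0 tail=2 count=2
After op 3 (write(3)): arr=[2 18 3 _ _] head=0 tail=3 count=3
After op 4 (peek()): arr=[2 18 3 _ _] head=0 tail=3 count=3
After op 5 (write(14)): arr=[2 18 3 14 _] head=0 tail=4 count=4
After op 6 (write(9)): arr=[2 18 3 14 9] head=0 tail=0 count=5
After op 7 (read()): arr=[2 18 3 14 9] head=1 tail=0 count=4
After op 8 (write(16)): arr=[16 18 3 14 9] head=1 tail=1 count=5
After op 9 (write(11)): arr=[16 11 3 14 9] head=2 tail=2 count=5
After op 10 (write(17)): arr=[16 11 17 14 9] head=3 tail=3 count=5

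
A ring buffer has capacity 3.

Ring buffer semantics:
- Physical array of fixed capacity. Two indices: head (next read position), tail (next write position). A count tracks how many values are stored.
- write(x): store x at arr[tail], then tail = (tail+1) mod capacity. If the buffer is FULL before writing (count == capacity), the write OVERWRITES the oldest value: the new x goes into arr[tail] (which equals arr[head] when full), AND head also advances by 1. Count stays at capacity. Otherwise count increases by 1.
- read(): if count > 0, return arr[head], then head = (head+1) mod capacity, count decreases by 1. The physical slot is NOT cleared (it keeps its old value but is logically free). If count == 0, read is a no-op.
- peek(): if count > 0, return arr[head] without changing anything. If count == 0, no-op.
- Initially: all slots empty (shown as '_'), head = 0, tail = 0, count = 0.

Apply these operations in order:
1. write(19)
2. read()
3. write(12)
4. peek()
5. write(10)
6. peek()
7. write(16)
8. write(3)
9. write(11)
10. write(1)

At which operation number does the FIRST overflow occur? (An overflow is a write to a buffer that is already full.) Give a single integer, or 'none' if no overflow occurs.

After op 1 (write(19)): arr=[19 _ _] head=0 tail=1 count=1
After op 2 (read()): arr=[19 _ _] head=1 tail=1 count=0
After op 3 (write(12)): arr=[19 12 _] head=1 tail=2 count=1
After op 4 (peek()): arr=[19 12 _] head=1 tail=2 count=1
After op 5 (write(10)): arr=[19 12 10] head=1 tail=0 count=2
After op 6 (peek()): arr=[19 12 10] head=1 tail=0 count=2
After op 7 (write(16)): arr=[16 12 10] head=1 tail=1 count=3
After op 8 (write(3)): arr=[16 3 10] head=2 tail=2 count=3
After op 9 (write(11)): arr=[16 3 11] head=0 tail=0 count=3
After op 10 (write(1)): arr=[1 3 11] head=1 tail=1 count=3

Answer: 8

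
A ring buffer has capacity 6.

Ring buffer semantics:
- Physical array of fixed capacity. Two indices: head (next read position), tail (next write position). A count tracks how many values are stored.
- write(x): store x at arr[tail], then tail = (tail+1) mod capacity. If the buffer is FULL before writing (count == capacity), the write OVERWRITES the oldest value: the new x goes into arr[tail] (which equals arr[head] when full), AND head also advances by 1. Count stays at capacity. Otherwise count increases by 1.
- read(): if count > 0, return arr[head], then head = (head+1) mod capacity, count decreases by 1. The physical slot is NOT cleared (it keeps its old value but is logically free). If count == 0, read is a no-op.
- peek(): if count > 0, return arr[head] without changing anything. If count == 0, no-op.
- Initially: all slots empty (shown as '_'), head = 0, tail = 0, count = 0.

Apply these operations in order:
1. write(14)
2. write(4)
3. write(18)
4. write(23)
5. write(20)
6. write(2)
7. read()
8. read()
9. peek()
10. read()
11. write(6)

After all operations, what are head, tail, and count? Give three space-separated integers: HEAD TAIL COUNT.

Answer: 3 1 4

Derivation:
After op 1 (write(14)): arr=[14 _ _ _ _ _] head=0 tail=1 count=1
After op 2 (write(4)): arr=[14 4 _ _ _ _] head=0 tail=2 count=2
After op 3 (write(18)): arr=[14 4 18 _ _ _] head=0 tail=3 count=3
After op 4 (write(23)): arr=[14 4 18 23 _ _] head=0 tail=4 count=4
After op 5 (write(20)): arr=[14 4 18 23 20 _] head=0 tail=5 count=5
After op 6 (write(2)): arr=[14 4 18 23 20 2] head=0 tail=0 count=6
After op 7 (read()): arr=[14 4 18 23 20 2] head=1 tail=0 count=5
After op 8 (read()): arr=[14 4 18 23 20 2] head=2 tail=0 count=4
After op 9 (peek()): arr=[14 4 18 23 20 2] head=2 tail=0 count=4
After op 10 (read()): arr=[14 4 18 23 20 2] head=3 tail=0 count=3
After op 11 (write(6)): arr=[6 4 18 23 20 2] head=3 tail=1 count=4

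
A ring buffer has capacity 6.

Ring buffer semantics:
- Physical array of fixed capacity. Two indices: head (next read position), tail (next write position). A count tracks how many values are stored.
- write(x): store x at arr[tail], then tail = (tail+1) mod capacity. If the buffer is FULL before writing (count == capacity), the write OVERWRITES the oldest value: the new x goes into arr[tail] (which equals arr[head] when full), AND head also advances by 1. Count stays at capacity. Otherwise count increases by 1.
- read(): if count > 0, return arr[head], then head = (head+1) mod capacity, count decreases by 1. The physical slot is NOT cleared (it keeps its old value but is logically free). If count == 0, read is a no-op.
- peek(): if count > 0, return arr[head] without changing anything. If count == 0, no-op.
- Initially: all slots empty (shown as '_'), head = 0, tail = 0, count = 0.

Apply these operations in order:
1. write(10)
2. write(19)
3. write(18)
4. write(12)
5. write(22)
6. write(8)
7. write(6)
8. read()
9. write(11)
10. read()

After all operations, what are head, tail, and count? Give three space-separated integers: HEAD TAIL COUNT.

After op 1 (write(10)): arr=[10 _ _ _ _ _] head=0 tail=1 count=1
After op 2 (write(19)): arr=[10 19 _ _ _ _] head=0 tail=2 count=2
After op 3 (write(18)): arr=[10 19 18 _ _ _] head=0 tail=3 count=3
After op 4 (write(12)): arr=[10 19 18 12 _ _] head=0 tail=4 count=4
After op 5 (write(22)): arr=[10 19 18 12 22 _] head=0 tail=5 count=5
After op 6 (write(8)): arr=[10 19 18 12 22 8] head=0 tail=0 count=6
After op 7 (write(6)): arr=[6 19 18 12 22 8] head=1 tail=1 count=6
After op 8 (read()): arr=[6 19 18 12 22 8] head=2 tail=1 count=5
After op 9 (write(11)): arr=[6 11 18 12 22 8] head=2 tail=2 count=6
After op 10 (read()): arr=[6 11 18 12 22 8] head=3 tail=2 count=5

Answer: 3 2 5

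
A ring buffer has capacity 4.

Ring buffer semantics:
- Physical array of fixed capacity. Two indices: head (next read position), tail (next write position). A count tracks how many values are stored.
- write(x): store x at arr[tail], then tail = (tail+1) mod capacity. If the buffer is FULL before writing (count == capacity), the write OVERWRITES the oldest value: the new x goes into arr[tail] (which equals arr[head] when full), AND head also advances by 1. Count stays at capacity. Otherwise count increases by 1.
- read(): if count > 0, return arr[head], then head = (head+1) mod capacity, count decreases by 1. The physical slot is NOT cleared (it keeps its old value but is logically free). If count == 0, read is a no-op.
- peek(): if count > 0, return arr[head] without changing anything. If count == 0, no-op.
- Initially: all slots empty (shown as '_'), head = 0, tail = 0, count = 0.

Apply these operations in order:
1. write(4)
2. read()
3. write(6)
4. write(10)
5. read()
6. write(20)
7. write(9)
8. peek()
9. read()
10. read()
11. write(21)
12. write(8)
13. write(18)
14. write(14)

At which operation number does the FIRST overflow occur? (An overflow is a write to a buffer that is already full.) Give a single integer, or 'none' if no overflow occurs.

Answer: 14

Derivation:
After op 1 (write(4)): arr=[4 _ _ _] head=0 tail=1 count=1
After op 2 (read()): arr=[4 _ _ _] head=1 tail=1 count=0
After op 3 (write(6)): arr=[4 6 _ _] head=1 tail=2 count=1
After op 4 (write(10)): arr=[4 6 10 _] head=1 tail=3 count=2
After op 5 (read()): arr=[4 6 10 _] head=2 tail=3 count=1
After op 6 (write(20)): arr=[4 6 10 20] head=2 tail=0 count=2
After op 7 (write(9)): arr=[9 6 10 20] head=2 tail=1 count=3
After op 8 (peek()): arr=[9 6 10 20] head=2 tail=1 count=3
After op 9 (read()): arr=[9 6 10 20] head=3 tail=1 count=2
After op 10 (read()): arr=[9 6 10 20] head=0 tail=1 count=1
After op 11 (write(21)): arr=[9 21 10 20] head=0 tail=2 count=2
After op 12 (write(8)): arr=[9 21 8 20] head=0 tail=3 count=3
After op 13 (write(18)): arr=[9 21 8 18] head=0 tail=0 count=4
After op 14 (write(14)): arr=[14 21 8 18] head=1 tail=1 count=4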